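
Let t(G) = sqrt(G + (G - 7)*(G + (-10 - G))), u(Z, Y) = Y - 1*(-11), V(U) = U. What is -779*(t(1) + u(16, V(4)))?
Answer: -11685 - 779*sqrt(61) ≈ -17769.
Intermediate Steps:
u(Z, Y) = 11 + Y (u(Z, Y) = Y + 11 = 11 + Y)
t(G) = sqrt(70 - 9*G) (t(G) = sqrt(G + (-7 + G)*(-10)) = sqrt(G + (70 - 10*G)) = sqrt(70 - 9*G))
-779*(t(1) + u(16, V(4))) = -779*(sqrt(70 - 9*1) + (11 + 4)) = -779*(sqrt(70 - 9) + 15) = -779*(sqrt(61) + 15) = -779*(15 + sqrt(61)) = -11685 - 779*sqrt(61)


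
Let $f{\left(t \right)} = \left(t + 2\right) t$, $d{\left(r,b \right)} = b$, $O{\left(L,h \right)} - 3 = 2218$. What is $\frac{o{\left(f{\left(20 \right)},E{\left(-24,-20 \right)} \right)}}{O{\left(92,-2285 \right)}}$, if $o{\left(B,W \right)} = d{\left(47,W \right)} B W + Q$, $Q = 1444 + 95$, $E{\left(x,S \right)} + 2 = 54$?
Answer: $\frac{1191299}{2221} \approx 536.38$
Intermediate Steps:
$O{\left(L,h \right)} = 2221$ ($O{\left(L,h \right)} = 3 + 2218 = 2221$)
$E{\left(x,S \right)} = 52$ ($E{\left(x,S \right)} = -2 + 54 = 52$)
$f{\left(t \right)} = t \left(2 + t\right)$ ($f{\left(t \right)} = \left(2 + t\right) t = t \left(2 + t\right)$)
$Q = 1539$
$o{\left(B,W \right)} = 1539 + B W^{2}$ ($o{\left(B,W \right)} = W B W + 1539 = B W W + 1539 = B W^{2} + 1539 = 1539 + B W^{2}$)
$\frac{o{\left(f{\left(20 \right)},E{\left(-24,-20 \right)} \right)}}{O{\left(92,-2285 \right)}} = \frac{1539 + 20 \left(2 + 20\right) 52^{2}}{2221} = \left(1539 + 20 \cdot 22 \cdot 2704\right) \frac{1}{2221} = \left(1539 + 440 \cdot 2704\right) \frac{1}{2221} = \left(1539 + 1189760\right) \frac{1}{2221} = 1191299 \cdot \frac{1}{2221} = \frac{1191299}{2221}$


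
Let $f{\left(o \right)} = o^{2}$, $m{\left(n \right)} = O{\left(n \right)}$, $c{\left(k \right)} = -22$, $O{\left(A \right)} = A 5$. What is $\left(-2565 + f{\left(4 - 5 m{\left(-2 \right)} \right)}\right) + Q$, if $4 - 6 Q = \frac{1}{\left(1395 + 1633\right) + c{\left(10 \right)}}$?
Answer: $\frac{6342659}{18036} \approx 351.67$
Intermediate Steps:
$O{\left(A \right)} = 5 A$
$m{\left(n \right)} = 5 n$
$Q = \frac{12023}{18036}$ ($Q = \frac{2}{3} - \frac{1}{6 \left(\left(1395 + 1633\right) - 22\right)} = \frac{2}{3} - \frac{1}{6 \left(3028 - 22\right)} = \frac{2}{3} - \frac{1}{6 \cdot 3006} = \frac{2}{3} - \frac{1}{18036} = \frac{12023}{18036} \approx 0.66661$)
$\left(-2565 + f{\left(4 - 5 m{\left(-2 \right)} \right)}\right) + Q = \left(-2565 + \left(4 - 5 \cdot 5 \left(-2\right)\right)^{2}\right) + \frac{12023}{18036} = \left(-2565 + \left(4 - -50\right)^{2}\right) + \frac{12023}{18036} = \left(-2565 + \left(4 + 50\right)^{2}\right) + \frac{12023}{18036} = \left(-2565 + 54^{2}\right) + \frac{12023}{18036} = \left(-2565 + 2916\right) + \frac{12023}{18036} = 351 + \frac{12023}{18036} = \frac{6342659}{18036}$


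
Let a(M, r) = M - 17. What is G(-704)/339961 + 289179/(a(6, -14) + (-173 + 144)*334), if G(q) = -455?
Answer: -98313994154/3296601817 ≈ -29.823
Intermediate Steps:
a(M, r) = -17 + M
G(-704)/339961 + 289179/(a(6, -14) + (-173 + 144)*334) = -455/339961 + 289179/((-17 + 6) + (-173 + 144)*334) = -455*1/339961 + 289179/(-11 - 29*334) = -455/339961 + 289179/(-11 - 9686) = -455/339961 + 289179/(-9697) = -455/339961 + 289179*(-1/9697) = -455/339961 - 289179/9697 = -98313994154/3296601817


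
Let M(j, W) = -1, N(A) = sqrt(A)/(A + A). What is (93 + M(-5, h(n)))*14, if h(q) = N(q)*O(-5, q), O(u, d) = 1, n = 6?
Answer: 1288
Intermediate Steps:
N(A) = 1/(2*sqrt(A)) (N(A) = sqrt(A)/((2*A)) = (1/(2*A))*sqrt(A) = 1/(2*sqrt(A)))
h(q) = 1/(2*sqrt(q)) (h(q) = (1/(2*sqrt(q)))*1 = 1/(2*sqrt(q)))
(93 + M(-5, h(n)))*14 = (93 - 1)*14 = 92*14 = 1288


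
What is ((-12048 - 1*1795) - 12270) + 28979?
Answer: 2866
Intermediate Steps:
((-12048 - 1*1795) - 12270) + 28979 = ((-12048 - 1795) - 12270) + 28979 = (-13843 - 12270) + 28979 = -26113 + 28979 = 2866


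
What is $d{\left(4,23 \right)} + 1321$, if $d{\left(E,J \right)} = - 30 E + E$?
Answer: $1205$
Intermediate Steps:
$d{\left(E,J \right)} = - 29 E$
$d{\left(4,23 \right)} + 1321 = \left(-29\right) 4 + 1321 = -116 + 1321 = 1205$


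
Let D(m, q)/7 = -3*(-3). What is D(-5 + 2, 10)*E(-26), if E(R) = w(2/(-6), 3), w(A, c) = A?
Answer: -21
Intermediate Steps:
D(m, q) = 63 (D(m, q) = 7*(-3*(-3)) = 7*9 = 63)
E(R) = -⅓ (E(R) = 2/(-6) = 2*(-⅙) = -⅓)
D(-5 + 2, 10)*E(-26) = 63*(-⅓) = -21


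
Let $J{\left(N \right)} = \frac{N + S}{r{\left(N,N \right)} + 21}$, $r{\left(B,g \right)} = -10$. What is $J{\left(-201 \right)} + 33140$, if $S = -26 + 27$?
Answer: $\frac{364340}{11} \approx 33122.0$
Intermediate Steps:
$S = 1$
$J{\left(N \right)} = \frac{1}{11} + \frac{N}{11}$ ($J{\left(N \right)} = \frac{N + 1}{-10 + 21} = \frac{1 + N}{11} = \left(1 + N\right) \frac{1}{11} = \frac{1}{11} + \frac{N}{11}$)
$J{\left(-201 \right)} + 33140 = \left(\frac{1}{11} + \frac{1}{11} \left(-201\right)\right) + 33140 = \left(\frac{1}{11} - \frac{201}{11}\right) + 33140 = - \frac{200}{11} + 33140 = \frac{364340}{11}$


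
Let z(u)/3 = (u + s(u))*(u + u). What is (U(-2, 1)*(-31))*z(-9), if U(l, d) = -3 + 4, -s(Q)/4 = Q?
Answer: 45198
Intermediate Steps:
s(Q) = -4*Q
z(u) = -18*u² (z(u) = 3*((u - 4*u)*(u + u)) = 3*((-3*u)*(2*u)) = 3*(-6*u²) = -18*u²)
U(l, d) = 1
(U(-2, 1)*(-31))*z(-9) = (1*(-31))*(-18*(-9)²) = -(-558)*81 = -31*(-1458) = 45198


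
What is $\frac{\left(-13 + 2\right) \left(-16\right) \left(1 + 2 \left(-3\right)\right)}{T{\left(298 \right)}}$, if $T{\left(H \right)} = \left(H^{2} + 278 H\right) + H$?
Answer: $- \frac{440}{85973} \approx -0.0051179$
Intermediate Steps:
$T{\left(H \right)} = H^{2} + 279 H$
$\frac{\left(-13 + 2\right) \left(-16\right) \left(1 + 2 \left(-3\right)\right)}{T{\left(298 \right)}} = \frac{\left(-13 + 2\right) \left(-16\right) \left(1 + 2 \left(-3\right)\right)}{298 \left(279 + 298\right)} = \frac{\left(-11\right) \left(-16\right) \left(1 - 6\right)}{298 \cdot 577} = \frac{176 \left(-5\right)}{171946} = \left(-880\right) \frac{1}{171946} = - \frac{440}{85973}$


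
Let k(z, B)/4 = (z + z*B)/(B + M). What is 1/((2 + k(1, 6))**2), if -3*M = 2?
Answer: 16/841 ≈ 0.019025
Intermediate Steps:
M = -2/3 (M = -1/3*2 = -2/3 ≈ -0.66667)
k(z, B) = 4*(z + B*z)/(-2/3 + B) (k(z, B) = 4*((z + z*B)/(B - 2/3)) = 4*((z + B*z)/(-2/3 + B)) = 4*(z + B*z)/(-2/3 + B))
1/((2 + k(1, 6))**2) = 1/((2 + 12*1*(1 + 6)/(-2 + 3*6))**2) = 1/((2 + 12*1*7/(-2 + 18))**2) = 1/((2 + 12*1*7/16)**2) = 1/((2 + 12*1*(1/16)*7)**2) = 1/((2 + 21/4)**2) = 1/((29/4)**2) = 1/(841/16) = 16/841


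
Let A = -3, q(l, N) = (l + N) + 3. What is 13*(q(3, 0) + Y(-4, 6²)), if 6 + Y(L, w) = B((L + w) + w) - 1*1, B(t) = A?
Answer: -52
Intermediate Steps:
q(l, N) = 3 + N + l (q(l, N) = (N + l) + 3 = 3 + N + l)
B(t) = -3
Y(L, w) = -10 (Y(L, w) = -6 + (-3 - 1*1) = -6 + (-3 - 1) = -6 - 4 = -10)
13*(q(3, 0) + Y(-4, 6²)) = 13*((3 + 0 + 3) - 10) = 13*(6 - 10) = 13*(-4) = -52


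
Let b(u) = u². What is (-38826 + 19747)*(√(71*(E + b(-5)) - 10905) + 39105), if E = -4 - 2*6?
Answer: -746084295 - 19079*I*√10266 ≈ -7.4608e+8 - 1.9331e+6*I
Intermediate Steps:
E = -16 (E = -4 - 12 = -16)
(-38826 + 19747)*(√(71*(E + b(-5)) - 10905) + 39105) = (-38826 + 19747)*(√(71*(-16 + (-5)²) - 10905) + 39105) = -19079*(√(71*(-16 + 25) - 10905) + 39105) = -19079*(√(71*9 - 10905) + 39105) = -19079*(√(639 - 10905) + 39105) = -19079*(√(-10266) + 39105) = -19079*(I*√10266 + 39105) = -19079*(39105 + I*√10266) = -746084295 - 19079*I*√10266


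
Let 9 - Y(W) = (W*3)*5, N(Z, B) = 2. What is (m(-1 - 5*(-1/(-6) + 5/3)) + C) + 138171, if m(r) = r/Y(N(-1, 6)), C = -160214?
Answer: -2777357/126 ≈ -22043.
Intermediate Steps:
Y(W) = 9 - 15*W (Y(W) = 9 - W*3*5 = 9 - 3*W*5 = 9 - 15*W)
m(r) = -r/21 (m(r) = r/(9 - 15*2) = r/(9 - 30) = r/(-21) = r*(-1/21) = -r/21)
(m(-1 - 5*(-1/(-6) + 5/3)) + C) + 138171 = (-(-1 - 5*(-1/(-6) + 5/3))/21 - 160214) + 138171 = (-(-1 - 5*(-1*(-⅙) + 5*(⅓)))/21 - 160214) + 138171 = (-(-1 - 5*(⅙ + 5/3))/21 - 160214) + 138171 = (-(-1 - 5*11/6)/21 - 160214) + 138171 = (-(-1 - 55/6)/21 - 160214) + 138171 = (-1/21*(-61/6) - 160214) + 138171 = (61/126 - 160214) + 138171 = -20186903/126 + 138171 = -2777357/126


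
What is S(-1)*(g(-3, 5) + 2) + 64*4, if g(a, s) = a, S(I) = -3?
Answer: 259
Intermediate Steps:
S(-1)*(g(-3, 5) + 2) + 64*4 = -3*(-3 + 2) + 64*4 = -3*(-1) + 256 = 3 + 256 = 259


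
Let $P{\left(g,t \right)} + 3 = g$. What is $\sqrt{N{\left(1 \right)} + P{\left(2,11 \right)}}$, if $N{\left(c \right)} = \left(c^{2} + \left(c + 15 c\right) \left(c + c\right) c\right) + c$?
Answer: $\sqrt{33} \approx 5.7446$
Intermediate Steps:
$P{\left(g,t \right)} = -3 + g$
$N{\left(c \right)} = c + c^{2} + 32 c^{3}$ ($N{\left(c \right)} = \left(c^{2} + 16 c 2 c c\right) + c = \left(c^{2} + 32 c^{2} c\right) + c = \left(c^{2} + 32 c^{3}\right) + c = c + c^{2} + 32 c^{3}$)
$\sqrt{N{\left(1 \right)} + P{\left(2,11 \right)}} = \sqrt{1 \left(1 + 1 + 32 \cdot 1^{2}\right) + \left(-3 + 2\right)} = \sqrt{1 \left(1 + 1 + 32 \cdot 1\right) - 1} = \sqrt{1 \left(1 + 1 + 32\right) - 1} = \sqrt{1 \cdot 34 - 1} = \sqrt{34 - 1} = \sqrt{33}$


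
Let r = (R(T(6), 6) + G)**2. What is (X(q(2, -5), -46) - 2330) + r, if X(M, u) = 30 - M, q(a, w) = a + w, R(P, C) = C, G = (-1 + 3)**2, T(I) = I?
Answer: -2197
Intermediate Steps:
G = 4 (G = 2**2 = 4)
r = 100 (r = (6 + 4)**2 = 10**2 = 100)
(X(q(2, -5), -46) - 2330) + r = ((30 - (2 - 5)) - 2330) + 100 = ((30 - 1*(-3)) - 2330) + 100 = ((30 + 3) - 2330) + 100 = (33 - 2330) + 100 = -2297 + 100 = -2197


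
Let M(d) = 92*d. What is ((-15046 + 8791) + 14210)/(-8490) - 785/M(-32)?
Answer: -1675487/2499456 ≈ -0.67034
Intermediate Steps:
((-15046 + 8791) + 14210)/(-8490) - 785/M(-32) = ((-15046 + 8791) + 14210)/(-8490) - 785/(92*(-32)) = (-6255 + 14210)*(-1/8490) - 785/(-2944) = 7955*(-1/8490) - 785*(-1/2944) = -1591/1698 + 785/2944 = -1675487/2499456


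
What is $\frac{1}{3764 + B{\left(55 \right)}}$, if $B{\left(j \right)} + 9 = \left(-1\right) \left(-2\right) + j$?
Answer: $\frac{1}{3812} \approx 0.00026233$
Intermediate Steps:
$B{\left(j \right)} = -7 + j$ ($B{\left(j \right)} = -9 + \left(\left(-1\right) \left(-2\right) + j\right) = -9 + \left(2 + j\right) = -7 + j$)
$\frac{1}{3764 + B{\left(55 \right)}} = \frac{1}{3764 + \left(-7 + 55\right)} = \frac{1}{3764 + 48} = \frac{1}{3812}$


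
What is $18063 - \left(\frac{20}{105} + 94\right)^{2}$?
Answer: $\frac{4053299}{441} \approx 9191.2$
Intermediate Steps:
$18063 - \left(\frac{20}{105} + 94\right)^{2} = 18063 - \left(20 \cdot \frac{1}{105} + 94\right)^{2} = 18063 - \left(\frac{4}{21} + 94\right)^{2} = 18063 - \left(\frac{1978}{21}\right)^{2} = 18063 - \frac{3912484}{441} = \frac{4053299}{441}$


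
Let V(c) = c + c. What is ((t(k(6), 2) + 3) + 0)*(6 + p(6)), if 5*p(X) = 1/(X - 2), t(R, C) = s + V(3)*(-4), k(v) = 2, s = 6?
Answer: -363/4 ≈ -90.750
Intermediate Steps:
V(c) = 2*c
t(R, C) = -18 (t(R, C) = 6 + (2*3)*(-4) = 6 + 6*(-4) = 6 - 24 = -18)
p(X) = 1/(5*(-2 + X)) (p(X) = 1/(5*(X - 2)) = 1/(5*(-2 + X)))
((t(k(6), 2) + 3) + 0)*(6 + p(6)) = ((-18 + 3) + 0)*(6 + 1/(5*(-2 + 6))) = (-15 + 0)*(6 + (⅕)/4) = -15*(6 + (⅕)*(¼)) = -15*(6 + 1/20) = -15*121/20 = -363/4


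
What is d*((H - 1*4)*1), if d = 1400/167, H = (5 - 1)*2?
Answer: 5600/167 ≈ 33.533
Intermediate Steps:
H = 8 (H = 4*2 = 8)
d = 1400/167 (d = 1400*(1/167) = 1400/167 ≈ 8.3832)
d*((H - 1*4)*1) = 1400*((8 - 1*4)*1)/167 = 1400*((8 - 4)*1)/167 = 1400*(4*1)/167 = (1400/167)*4 = 5600/167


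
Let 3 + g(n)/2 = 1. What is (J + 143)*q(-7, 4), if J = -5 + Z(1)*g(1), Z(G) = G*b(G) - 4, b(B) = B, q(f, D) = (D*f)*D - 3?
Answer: -17250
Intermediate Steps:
q(f, D) = -3 + f*D² (q(f, D) = f*D² - 3 = -3 + f*D²)
g(n) = -4 (g(n) = -6 + 2*1 = -6 + 2 = -4)
Z(G) = -4 + G² (Z(G) = G*G - 4 = G² - 4 = -4 + G²)
J = 7 (J = -5 + (-4 + 1²)*(-4) = -5 + (-4 + 1)*(-4) = -5 - 3*(-4) = -5 + 12 = 7)
(J + 143)*q(-7, 4) = (7 + 143)*(-3 - 7*4²) = 150*(-3 - 7*16) = 150*(-3 - 112) = 150*(-115) = -17250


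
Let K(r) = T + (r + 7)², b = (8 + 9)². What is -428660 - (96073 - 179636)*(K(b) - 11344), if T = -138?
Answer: 6361556782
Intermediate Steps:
b = 289 (b = 17² = 289)
K(r) = -138 + (7 + r)² (K(r) = -138 + (r + 7)² = -138 + (7 + r)²)
-428660 - (96073 - 179636)*(K(b) - 11344) = -428660 - (96073 - 179636)*((-138 + (7 + 289)²) - 11344) = -428660 - (-83563)*((-138 + 296²) - 11344) = -428660 - (-83563)*((-138 + 87616) - 11344) = -428660 - (-83563)*(87478 - 11344) = -428660 - (-83563)*76134 = -428660 - 1*(-6361985442) = -428660 + 6361985442 = 6361556782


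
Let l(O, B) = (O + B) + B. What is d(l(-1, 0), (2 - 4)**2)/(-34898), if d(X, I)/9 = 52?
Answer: -234/17449 ≈ -0.013411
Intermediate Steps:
l(O, B) = O + 2*B (l(O, B) = (B + O) + B = O + 2*B)
d(X, I) = 468 (d(X, I) = 9*52 = 468)
d(l(-1, 0), (2 - 4)**2)/(-34898) = 468/(-34898) = 468*(-1/34898) = -234/17449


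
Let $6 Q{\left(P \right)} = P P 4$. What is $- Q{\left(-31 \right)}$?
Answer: $- \frac{1922}{3} \approx -640.67$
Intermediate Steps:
$Q{\left(P \right)} = \frac{2 P^{2}}{3}$ ($Q{\left(P \right)} = \frac{P P 4}{6} = \frac{P^{2} \cdot 4}{6} = \frac{4 P^{2}}{6} = \frac{2 P^{2}}{3}$)
$- Q{\left(-31 \right)} = - \frac{2 \left(-31\right)^{2}}{3} = - \frac{2 \cdot 961}{3} = \left(-1\right) \frac{1922}{3} = - \frac{1922}{3}$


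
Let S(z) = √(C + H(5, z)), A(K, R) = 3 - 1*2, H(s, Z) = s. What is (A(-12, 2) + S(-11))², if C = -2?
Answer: (1 + √3)² ≈ 7.4641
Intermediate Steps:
A(K, R) = 1 (A(K, R) = 3 - 2 = 1)
S(z) = √3 (S(z) = √(-2 + 5) = √3)
(A(-12, 2) + S(-11))² = (1 + √3)²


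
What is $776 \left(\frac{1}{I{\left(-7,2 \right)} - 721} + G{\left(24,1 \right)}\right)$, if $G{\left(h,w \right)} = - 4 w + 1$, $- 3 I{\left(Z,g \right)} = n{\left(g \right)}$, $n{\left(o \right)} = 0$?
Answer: $- \frac{1679264}{721} \approx -2329.1$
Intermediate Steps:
$I{\left(Z,g \right)} = 0$ ($I{\left(Z,g \right)} = \left(- \frac{1}{3}\right) 0 = 0$)
$G{\left(h,w \right)} = 1 - 4 w$
$776 \left(\frac{1}{I{\left(-7,2 \right)} - 721} + G{\left(24,1 \right)}\right) = 776 \left(\frac{1}{0 - 721} + \left(1 - 4\right)\right) = 776 \left(\frac{1}{-721} + \left(1 - 4\right)\right) = 776 \left(- \frac{1}{721} - 3\right) = 776 \left(- \frac{2164}{721}\right) = - \frac{1679264}{721}$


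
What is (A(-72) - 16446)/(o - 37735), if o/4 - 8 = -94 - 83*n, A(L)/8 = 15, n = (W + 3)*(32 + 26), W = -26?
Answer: -16326/404809 ≈ -0.040330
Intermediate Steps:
n = -1334 (n = (-26 + 3)*(32 + 26) = -23*58 = -1334)
A(L) = 120 (A(L) = 8*15 = 120)
o = 442544 (o = 32 + 4*(-94 - 83*(-1334)) = 32 + 4*(-94 + 110722) = 32 + 4*110628 = 32 + 442512 = 442544)
(A(-72) - 16446)/(o - 37735) = (120 - 16446)/(442544 - 37735) = -16326/404809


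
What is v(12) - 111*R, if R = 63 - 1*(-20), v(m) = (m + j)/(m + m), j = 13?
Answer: -221087/24 ≈ -9212.0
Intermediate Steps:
v(m) = (13 + m)/(2*m) (v(m) = (m + 13)/(m + m) = (13 + m)/((2*m)) = (13 + m)*(1/(2*m)) = (13 + m)/(2*m))
R = 83 (R = 63 + 20 = 83)
v(12) - 111*R = (½)*(13 + 12)/12 - 111*83 = (½)*(1/12)*25 - 9213 = 25/24 - 9213 = -221087/24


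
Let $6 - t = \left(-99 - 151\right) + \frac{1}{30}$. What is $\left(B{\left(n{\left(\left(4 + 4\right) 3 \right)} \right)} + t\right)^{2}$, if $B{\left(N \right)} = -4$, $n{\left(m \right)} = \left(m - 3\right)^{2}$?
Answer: $\frac{57138481}{900} \approx 63487.0$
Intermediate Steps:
$n{\left(m \right)} = \left(-3 + m\right)^{2}$
$t = \frac{7679}{30}$ ($t = 6 - \left(\left(-99 - 151\right) + \frac{1}{30}\right) = 6 - \left(-250 + \frac{1}{30}\right) = 6 - - \frac{7499}{30} = 6 + \frac{7499}{30} = \frac{7679}{30} \approx 255.97$)
$\left(B{\left(n{\left(\left(4 + 4\right) 3 \right)} \right)} + t\right)^{2} = \left(-4 + \frac{7679}{30}\right)^{2} = \left(\frac{7559}{30}\right)^{2} = \frac{57138481}{900}$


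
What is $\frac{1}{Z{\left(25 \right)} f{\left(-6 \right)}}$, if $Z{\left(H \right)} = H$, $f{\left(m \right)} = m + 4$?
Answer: $- \frac{1}{50} \approx -0.02$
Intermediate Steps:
$f{\left(m \right)} = 4 + m$
$\frac{1}{Z{\left(25 \right)} f{\left(-6 \right)}} = \frac{1}{25 \left(4 - 6\right)} = \frac{1}{25 \left(-2\right)} = \frac{1}{-50} = - \frac{1}{50}$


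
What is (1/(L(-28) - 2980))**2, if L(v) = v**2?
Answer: 1/4822416 ≈ 2.0737e-7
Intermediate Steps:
(1/(L(-28) - 2980))**2 = (1/((-28)**2 - 2980))**2 = (1/(784 - 2980))**2 = (1/(-2196))**2 = (-1/2196)**2 = 1/4822416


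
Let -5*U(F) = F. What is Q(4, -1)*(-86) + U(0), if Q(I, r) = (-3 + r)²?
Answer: -1376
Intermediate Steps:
U(F) = -F/5
Q(4, -1)*(-86) + U(0) = (-3 - 1)²*(-86) - ⅕*0 = (-4)²*(-86) + 0 = 16*(-86) + 0 = -1376 + 0 = -1376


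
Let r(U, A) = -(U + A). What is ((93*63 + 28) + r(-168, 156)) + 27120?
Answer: 33019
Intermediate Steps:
r(U, A) = -A - U (r(U, A) = -(A + U) = -A - U)
((93*63 + 28) + r(-168, 156)) + 27120 = ((93*63 + 28) + (-1*156 - 1*(-168))) + 27120 = ((5859 + 28) + (-156 + 168)) + 27120 = (5887 + 12) + 27120 = 5899 + 27120 = 33019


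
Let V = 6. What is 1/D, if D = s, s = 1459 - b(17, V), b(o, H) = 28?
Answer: 1/1431 ≈ 0.00069881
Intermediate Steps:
s = 1431 (s = 1459 - 1*28 = 1459 - 28 = 1431)
D = 1431
1/D = 1/1431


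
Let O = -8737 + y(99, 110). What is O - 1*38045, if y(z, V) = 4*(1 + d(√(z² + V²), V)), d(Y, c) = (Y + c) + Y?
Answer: -46338 + 88*√181 ≈ -45154.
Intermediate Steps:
d(Y, c) = c + 2*Y
y(z, V) = 4 + 4*V + 8*√(V² + z²) (y(z, V) = 4*(1 + (V + 2*√(z² + V²))) = 4*(1 + (V + 2*√(V² + z²))) = 4*(1 + V + 2*√(V² + z²)) = 4 + 4*V + 8*√(V² + z²))
O = -8293 + 88*√181 (O = -8737 + (4 + 4*110 + 8*√(110² + 99²)) = -8737 + (4 + 440 + 8*√(12100 + 9801)) = -8737 + (4 + 440 + 8*√21901) = -8737 + (4 + 440 + 8*(11*√181)) = -8737 + (4 + 440 + 88*√181) = -8737 + (444 + 88*√181) = -8293 + 88*√181 ≈ -7109.1)
O - 1*38045 = (-8293 + 88*√181) - 1*38045 = (-8293 + 88*√181) - 38045 = -46338 + 88*√181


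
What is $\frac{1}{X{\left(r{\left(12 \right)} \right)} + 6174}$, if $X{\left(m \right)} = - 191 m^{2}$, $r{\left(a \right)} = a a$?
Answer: $- \frac{1}{3954402} \approx -2.5288 \cdot 10^{-7}$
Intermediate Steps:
$r{\left(a \right)} = a^{2}$
$\frac{1}{X{\left(r{\left(12 \right)} \right)} + 6174} = \frac{1}{- 191 \left(12^{2}\right)^{2} + 6174} = \frac{1}{- 191 \cdot 144^{2} + 6174} = \frac{1}{\left(-191\right) 20736 + 6174} = \frac{1}{-3960576 + 6174} = \frac{1}{-3954402} = - \frac{1}{3954402}$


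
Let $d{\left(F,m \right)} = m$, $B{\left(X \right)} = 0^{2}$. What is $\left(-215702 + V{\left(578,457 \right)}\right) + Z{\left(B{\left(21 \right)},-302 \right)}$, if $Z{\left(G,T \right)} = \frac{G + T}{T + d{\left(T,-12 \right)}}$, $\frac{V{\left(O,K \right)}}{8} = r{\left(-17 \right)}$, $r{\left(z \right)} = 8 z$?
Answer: $- \frac{34035879}{157} \approx -2.1679 \cdot 10^{5}$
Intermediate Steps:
$B{\left(X \right)} = 0$
$V{\left(O,K \right)} = -1088$ ($V{\left(O,K \right)} = 8 \cdot 8 \left(-17\right) = 8 \left(-136\right) = -1088$)
$Z{\left(G,T \right)} = \frac{G + T}{-12 + T}$ ($Z{\left(G,T \right)} = \frac{G + T}{T - 12} = \frac{G + T}{-12 + T}$)
$\left(-215702 + V{\left(578,457 \right)}\right) + Z{\left(B{\left(21 \right)},-302 \right)} = \left(-215702 - 1088\right) + \frac{0 - 302}{-12 - 302} = -216790 + \frac{1}{-314} \left(-302\right) = -216790 - - \frac{151}{157} = -216790 + \frac{151}{157} = - \frac{34035879}{157}$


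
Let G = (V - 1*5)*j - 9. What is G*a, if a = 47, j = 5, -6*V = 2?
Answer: -5029/3 ≈ -1676.3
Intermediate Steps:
V = -⅓ (V = -⅙*2 = -⅓ ≈ -0.33333)
G = -107/3 (G = (-⅓ - 1*5)*5 - 9 = (-⅓ - 5)*5 - 9 = -16/3*5 - 9 = -80/3 - 9 = -107/3 ≈ -35.667)
G*a = -107/3*47 = -5029/3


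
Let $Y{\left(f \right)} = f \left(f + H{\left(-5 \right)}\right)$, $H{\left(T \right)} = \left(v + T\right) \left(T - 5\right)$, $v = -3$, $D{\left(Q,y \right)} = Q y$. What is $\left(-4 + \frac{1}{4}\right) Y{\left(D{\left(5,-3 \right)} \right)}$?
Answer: $\frac{14625}{4} \approx 3656.3$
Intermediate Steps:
$H{\left(T \right)} = \left(-5 + T\right) \left(-3 + T\right)$ ($H{\left(T \right)} = \left(-3 + T\right) \left(T - 5\right) = \left(-3 + T\right) \left(-5 + T\right) = \left(-5 + T\right) \left(-3 + T\right)$)
$Y{\left(f \right)} = f \left(80 + f\right)$ ($Y{\left(f \right)} = f \left(f + \left(15 + \left(-5\right)^{2} - -40\right)\right) = f \left(f + \left(15 + 25 + 40\right)\right) = f \left(f + 80\right) = f \left(80 + f\right)$)
$\left(-4 + \frac{1}{4}\right) Y{\left(D{\left(5,-3 \right)} \right)} = \left(-4 + \frac{1}{4}\right) 5 \left(-3\right) \left(80 + 5 \left(-3\right)\right) = \left(-4 + \frac{1}{4}\right) \left(- 15 \left(80 - 15\right)\right) = - \frac{15 \left(\left(-15\right) 65\right)}{4} = \left(- \frac{15}{4}\right) \left(-975\right) = \frac{14625}{4}$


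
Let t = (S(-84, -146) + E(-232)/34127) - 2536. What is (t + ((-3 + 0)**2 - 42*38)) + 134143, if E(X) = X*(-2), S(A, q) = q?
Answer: 4432210462/34127 ≈ 1.2987e+5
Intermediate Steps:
E(X) = -2*X
t = -91528150/34127 (t = (-146 - 2*(-232)/34127) - 2536 = (-146 + 464*(1/34127)) - 2536 = (-146 + 464/34127) - 2536 = -4982078/34127 - 2536 = -91528150/34127 ≈ -2682.0)
(t + ((-3 + 0)**2 - 42*38)) + 134143 = (-91528150/34127 + ((-3 + 0)**2 - 42*38)) + 134143 = (-91528150/34127 + ((-3)**2 - 1596)) + 134143 = (-91528150/34127 + (9 - 1596)) + 134143 = (-91528150/34127 - 1587) + 134143 = -145687699/34127 + 134143 = 4432210462/34127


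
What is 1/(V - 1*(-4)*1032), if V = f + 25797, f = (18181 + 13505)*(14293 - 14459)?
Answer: -1/5229951 ≈ -1.9121e-7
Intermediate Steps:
f = -5259876 (f = 31686*(-166) = -5259876)
V = -5234079 (V = -5259876 + 25797 = -5234079)
1/(V - 1*(-4)*1032) = 1/(-5234079 - 1*(-4)*1032) = 1/(-5234079 + 4*1032) = 1/(-5234079 + 4128) = 1/(-5229951) = -1/5229951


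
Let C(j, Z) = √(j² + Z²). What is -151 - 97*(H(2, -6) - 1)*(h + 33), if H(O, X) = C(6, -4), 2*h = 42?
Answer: 5087 - 10476*√13 ≈ -32685.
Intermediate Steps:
C(j, Z) = √(Z² + j²)
h = 21 (h = (½)*42 = 21)
H(O, X) = 2*√13 (H(O, X) = √((-4)² + 6²) = √(16 + 36) = √52 = 2*√13)
-151 - 97*(H(2, -6) - 1)*(h + 33) = -151 - 97*(2*√13 - 1)*(21 + 33) = -151 - 97*(-1 + 2*√13)*54 = -151 - 97*(-54 + 108*√13) = -151 + (5238 - 10476*√13) = 5087 - 10476*√13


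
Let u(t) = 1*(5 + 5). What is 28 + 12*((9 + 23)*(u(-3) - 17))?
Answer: -2660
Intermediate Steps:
u(t) = 10 (u(t) = 1*10 = 10)
28 + 12*((9 + 23)*(u(-3) - 17)) = 28 + 12*((9 + 23)*(10 - 17)) = 28 + 12*(32*(-7)) = 28 + 12*(-224) = 28 - 2688 = -2660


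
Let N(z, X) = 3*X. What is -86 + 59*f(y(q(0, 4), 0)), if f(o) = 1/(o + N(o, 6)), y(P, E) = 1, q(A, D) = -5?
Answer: -1575/19 ≈ -82.895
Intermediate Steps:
f(o) = 1/(18 + o) (f(o) = 1/(o + 3*6) = 1/(o + 18) = 1/(18 + o))
-86 + 59*f(y(q(0, 4), 0)) = -86 + 59/(18 + 1) = -86 + 59/19 = -1575/19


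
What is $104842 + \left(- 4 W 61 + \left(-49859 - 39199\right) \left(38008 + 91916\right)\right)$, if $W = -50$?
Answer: $-11570654550$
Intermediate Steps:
$104842 + \left(- 4 W 61 + \left(-49859 - 39199\right) \left(38008 + 91916\right)\right) = 104842 + \left(\left(-4\right) \left(-50\right) 61 + \left(-49859 - 39199\right) \left(38008 + 91916\right)\right) = 104842 + \left(200 \cdot 61 - 11570771592\right) = 104842 + \left(12200 - 11570771592\right) = 104842 - 11570759392 = -11570654550$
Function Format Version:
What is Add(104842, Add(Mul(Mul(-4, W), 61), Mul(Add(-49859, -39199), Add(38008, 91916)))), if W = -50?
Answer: -11570654550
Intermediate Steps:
Add(104842, Add(Mul(Mul(-4, W), 61), Mul(Add(-49859, -39199), Add(38008, 91916)))) = Add(104842, Add(Mul(Mul(-4, -50), 61), Mul(Add(-49859, -39199), Add(38008, 91916)))) = Add(104842, Add(Mul(200, 61), Mul(-89058, 129924))) = Add(104842, Add(12200, -11570771592)) = Add(104842, -11570759392) = -11570654550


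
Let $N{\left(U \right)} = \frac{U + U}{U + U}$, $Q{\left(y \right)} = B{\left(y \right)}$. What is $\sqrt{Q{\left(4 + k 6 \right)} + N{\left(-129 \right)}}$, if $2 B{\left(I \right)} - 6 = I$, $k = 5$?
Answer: $\sqrt{21} \approx 4.5826$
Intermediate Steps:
$B{\left(I \right)} = 3 + \frac{I}{2}$
$Q{\left(y \right)} = 3 + \frac{y}{2}$
$N{\left(U \right)} = 1$ ($N{\left(U \right)} = \frac{2 U}{2 U} = 2 U \frac{1}{2 U} = 1$)
$\sqrt{Q{\left(4 + k 6 \right)} + N{\left(-129 \right)}} = \sqrt{\left(3 + \frac{4 + 5 \cdot 6}{2}\right) + 1} = \sqrt{\left(3 + \frac{4 + 30}{2}\right) + 1} = \sqrt{\left(3 + \frac{1}{2} \cdot 34\right) + 1} = \sqrt{\left(3 + 17\right) + 1} = \sqrt{20 + 1} = \sqrt{21}$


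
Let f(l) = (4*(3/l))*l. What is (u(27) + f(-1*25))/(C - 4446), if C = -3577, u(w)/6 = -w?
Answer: 150/8023 ≈ 0.018696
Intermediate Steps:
u(w) = -6*w (u(w) = 6*(-w) = -6*w)
f(l) = 12 (f(l) = (12/l)*l = 12)
(u(27) + f(-1*25))/(C - 4446) = (-6*27 + 12)/(-3577 - 4446) = (-162 + 12)/(-8023) = -150*(-1/8023) = 150/8023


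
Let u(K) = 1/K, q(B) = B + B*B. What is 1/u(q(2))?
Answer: 6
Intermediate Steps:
q(B) = B + B**2
1/u(q(2)) = 1/(1/(2*(1 + 2))) = 1/(1/(2*3)) = 1/(1/6) = 6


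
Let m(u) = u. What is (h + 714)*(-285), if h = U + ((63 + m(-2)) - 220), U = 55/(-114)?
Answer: -316075/2 ≈ -1.5804e+5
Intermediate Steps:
U = -55/114 (U = 55*(-1/114) = -55/114 ≈ -0.48246)
h = -18181/114 (h = -55/114 + ((63 - 2) - 220) = -55/114 + (61 - 220) = -55/114 - 159 = -18181/114 ≈ -159.48)
(h + 714)*(-285) = (-18181/114 + 714)*(-285) = (63215/114)*(-285) = -316075/2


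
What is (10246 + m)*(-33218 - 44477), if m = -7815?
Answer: -188876545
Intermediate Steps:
(10246 + m)*(-33218 - 44477) = (10246 - 7815)*(-33218 - 44477) = 2431*(-77695) = -188876545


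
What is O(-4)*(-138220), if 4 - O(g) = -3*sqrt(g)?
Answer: -552880 - 829320*I ≈ -5.5288e+5 - 8.2932e+5*I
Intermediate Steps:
O(g) = 4 + 3*sqrt(g) (O(g) = 4 - (-3)*sqrt(g) = 4 + 3*sqrt(g))
O(-4)*(-138220) = (4 + 3*sqrt(-4))*(-138220) = (4 + 3*(2*I))*(-138220) = (4 + 6*I)*(-138220) = -552880 - 829320*I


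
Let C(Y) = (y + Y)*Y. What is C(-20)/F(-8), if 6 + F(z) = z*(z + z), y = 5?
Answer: 150/61 ≈ 2.4590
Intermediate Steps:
F(z) = -6 + 2*z² (F(z) = -6 + z*(z + z) = -6 + z*(2*z) = -6 + 2*z²)
C(Y) = Y*(5 + Y) (C(Y) = (5 + Y)*Y = Y*(5 + Y))
C(-20)/F(-8) = (-20*(5 - 20))/(-6 + 2*(-8)²) = (-20*(-15))/(-6 + 2*64) = 300/(-6 + 128) = 300/122 = 300*(1/122) = 150/61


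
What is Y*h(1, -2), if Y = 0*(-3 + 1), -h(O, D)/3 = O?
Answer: 0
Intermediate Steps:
h(O, D) = -3*O
Y = 0 (Y = 0*(-2) = 0)
Y*h(1, -2) = 0*(-3*1) = 0*(-3) = 0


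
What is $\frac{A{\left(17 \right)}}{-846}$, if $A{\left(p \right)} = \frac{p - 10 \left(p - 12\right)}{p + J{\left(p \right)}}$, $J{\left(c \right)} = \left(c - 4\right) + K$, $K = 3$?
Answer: $\frac{1}{846} \approx 0.001182$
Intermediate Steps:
$J{\left(c \right)} = -1 + c$ ($J{\left(c \right)} = \left(c - 4\right) + 3 = \left(-4 + c\right) + 3 = -1 + c$)
$A{\left(p \right)} = \frac{120 - 9 p}{-1 + 2 p}$ ($A{\left(p \right)} = \frac{p - 10 \left(p - 12\right)}{p + \left(-1 + p\right)} = \frac{p - 10 \left(-12 + p\right)}{-1 + 2 p} = \frac{p - \left(-120 + 10 p\right)}{-1 + 2 p} = \frac{120 - 9 p}{-1 + 2 p}$)
$\frac{A{\left(17 \right)}}{-846} = \frac{3 \frac{1}{-1 + 2 \cdot 17} \left(40 - 51\right)}{-846} = \frac{3 \left(40 - 51\right)}{-1 + 34} \left(- \frac{1}{846}\right) = 3 \cdot \frac{1}{33} \left(-11\right) \left(- \frac{1}{846}\right) = \left(-1\right) \left(- \frac{1}{846}\right) = \frac{1}{846}$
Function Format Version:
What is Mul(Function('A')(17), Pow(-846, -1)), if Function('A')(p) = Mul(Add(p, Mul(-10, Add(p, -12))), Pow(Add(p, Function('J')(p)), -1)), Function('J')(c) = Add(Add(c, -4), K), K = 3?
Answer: Rational(1, 846) ≈ 0.0011820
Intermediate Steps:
Function('J')(c) = Add(-1, c) (Function('J')(c) = Add(Add(c, -4), 3) = Add(Add(-4, c), 3) = Add(-1, c))
Function('A')(p) = Mul(Pow(Add(-1, Mul(2, p)), -1), Add(120, Mul(-9, p))) (Function('A')(p) = Mul(Add(p, Mul(-10, Add(p, -12))), Pow(Add(p, Add(-1, p)), -1)) = Mul(Add(p, Mul(-10, Add(-12, p))), Pow(Add(-1, Mul(2, p)), -1)) = Mul(Add(p, Add(120, Mul(-10, p))), Pow(Add(-1, Mul(2, p)), -1)) = Mul(Add(120, Mul(-9, p)), Pow(Add(-1, Mul(2, p)), -1)) = Mul(Pow(Add(-1, Mul(2, p)), -1), Add(120, Mul(-9, p))))
Mul(Function('A')(17), Pow(-846, -1)) = Mul(Mul(3, Pow(Add(-1, Mul(2, 17)), -1), Add(40, Mul(-3, 17))), Pow(-846, -1)) = Mul(Mul(3, Pow(Add(-1, 34), -1), Add(40, -51)), Rational(-1, 846)) = Mul(Mul(3, Pow(33, -1), -11), Rational(-1, 846)) = Mul(Mul(3, Rational(1, 33), -11), Rational(-1, 846)) = Mul(-1, Rational(-1, 846)) = Rational(1, 846)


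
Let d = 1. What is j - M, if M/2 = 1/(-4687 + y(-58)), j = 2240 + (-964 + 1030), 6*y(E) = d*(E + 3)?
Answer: 64976174/28177 ≈ 2306.0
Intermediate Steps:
y(E) = ½ + E/6 (y(E) = (1*(E + 3))/6 = (1*(3 + E))/6 = (3 + E)/6 = ½ + E/6)
j = 2306 (j = 2240 + 66 = 2306)
M = -12/28177 (M = 2/(-4687 + (½ + (⅙)*(-58))) = 2/(-4687 + (½ - 29/3)) = 2/(-4687 - 55/6) = 2/(-28177/6) = 2*(-6/28177) = -12/28177 ≈ -0.00042588)
j - M = 2306 - 1*(-12/28177) = 2306 + 12/28177 = 64976174/28177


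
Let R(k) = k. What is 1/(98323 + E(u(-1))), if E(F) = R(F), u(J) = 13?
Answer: 1/98336 ≈ 1.0169e-5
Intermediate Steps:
E(F) = F
1/(98323 + E(u(-1))) = 1/(98323 + 13) = 1/98336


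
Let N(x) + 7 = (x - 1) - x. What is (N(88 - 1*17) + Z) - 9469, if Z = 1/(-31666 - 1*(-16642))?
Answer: -142382449/15024 ≈ -9477.0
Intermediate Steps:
N(x) = -8 (N(x) = -7 + ((x - 1) - x) = -7 + ((-1 + x) - x) = -7 - 1 = -8)
Z = -1/15024 (Z = 1/(-31666 + 16642) = 1/(-15024) = -1/15024 ≈ -6.6560e-5)
(N(88 - 1*17) + Z) - 9469 = (-8 - 1/15024) - 9469 = -120193/15024 - 9469 = -142382449/15024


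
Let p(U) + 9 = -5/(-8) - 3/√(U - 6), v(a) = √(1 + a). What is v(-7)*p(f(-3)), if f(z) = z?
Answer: I*√6*(-67/8 + I) ≈ -2.4495 - 20.514*I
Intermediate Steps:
p(U) = -67/8 - 3/√(-6 + U) (p(U) = -9 + (-5/(-8) - 3/√(U - 6)) = -9 + (-5*(-⅛) - 3/√(-6 + U)) = -9 + (5/8 - 3/√(-6 + U)) = -67/8 - 3/√(-6 + U))
v(-7)*p(f(-3)) = √(1 - 7)*(-67/8 - 3/√(-6 - 3)) = √(-6)*(-67/8 - (-1)*I) = (I*√6)*(-67/8 - (-1)*I) = (I*√6)*(-67/8 + I) = I*√6*(-67/8 + I)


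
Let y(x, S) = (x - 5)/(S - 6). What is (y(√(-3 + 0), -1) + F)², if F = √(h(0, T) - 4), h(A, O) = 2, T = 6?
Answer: (5 - I*√3 + 7*I*√2)²/49 ≈ -0.85117 + 1.6668*I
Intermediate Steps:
y(x, S) = (-5 + x)/(-6 + S)
F = I*√2 (F = √(2 - 4) = √(-2) = I*√2 ≈ 1.4142*I)
(y(√(-3 + 0), -1) + F)² = ((-5 + √(-3 + 0))/(-6 - 1) + I*√2)² = ((-5 + √(-3))/(-7) + I*√2)² = (-(-5 + I*√3)/7 + I*√2)² = ((5/7 - I*√3/7) + I*√2)² = (5/7 + I*√2 - I*√3/7)²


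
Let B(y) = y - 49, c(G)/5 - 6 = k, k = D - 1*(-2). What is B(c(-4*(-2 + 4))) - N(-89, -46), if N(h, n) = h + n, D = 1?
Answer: 131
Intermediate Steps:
k = 3 (k = 1 - 1*(-2) = 1 + 2 = 3)
c(G) = 45 (c(G) = 30 + 5*3 = 30 + 15 = 45)
B(y) = -49 + y
B(c(-4*(-2 + 4))) - N(-89, -46) = (-49 + 45) - (-89 - 46) = -4 - 1*(-135) = -4 + 135 = 131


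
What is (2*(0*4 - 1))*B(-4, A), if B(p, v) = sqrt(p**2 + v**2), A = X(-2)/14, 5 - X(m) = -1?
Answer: -2*sqrt(793)/7 ≈ -8.0458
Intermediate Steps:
X(m) = 6 (X(m) = 5 - 1*(-1) = 5 + 1 = 6)
A = 3/7 (A = 6/14 = 6*(1/14) = 3/7 ≈ 0.42857)
(2*(0*4 - 1))*B(-4, A) = (2*(0*4 - 1))*sqrt((-4)**2 + (3/7)**2) = (2*(0 - 1))*sqrt(16 + 9/49) = (2*(-1))*sqrt(793/49) = -2*sqrt(793)/7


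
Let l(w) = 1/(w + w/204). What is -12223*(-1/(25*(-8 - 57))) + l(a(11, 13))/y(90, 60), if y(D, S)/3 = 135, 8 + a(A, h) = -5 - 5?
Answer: -121779959/16189875 ≈ -7.5220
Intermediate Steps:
a(A, h) = -18 (a(A, h) = -8 + (-5 - 5) = -8 - 10 = -18)
y(D, S) = 405 (y(D, S) = 3*135 = 405)
l(w) = 204/(205*w) (l(w) = 1/(w + w*(1/204)) = 1/(w + w/204) = 1/(205*w/204) = 204/(205*w))
-12223*(-1/(25*(-8 - 57))) + l(a(11, 13))/y(90, 60) = -12223*(-1/(25*(-8 - 57))) + ((204/205)/(-18))/405 = -12223/((-65*(-25))) + ((204/205)*(-1/18))*(1/405) = -12223/1625 - 34/615*1/405 = -12223*1/1625 - 34/249075 = -12223/1625 - 34/249075 = -121779959/16189875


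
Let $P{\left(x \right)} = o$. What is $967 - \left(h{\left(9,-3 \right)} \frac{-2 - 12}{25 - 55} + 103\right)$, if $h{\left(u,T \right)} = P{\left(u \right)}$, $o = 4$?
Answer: $\frac{12932}{15} \approx 862.13$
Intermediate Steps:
$P{\left(x \right)} = 4$
$h{\left(u,T \right)} = 4$
$967 - \left(h{\left(9,-3 \right)} \frac{-2 - 12}{25 - 55} + 103\right) = 967 - \left(4 \frac{-2 - 12}{25 - 55} + 103\right) = 967 - \left(4 \left(- \frac{14}{-30}\right) + 103\right) = 967 - \left(4 \left(\left(-14\right) \left(- \frac{1}{30}\right)\right) + 103\right) = 967 - \left(4 \cdot \frac{7}{15} + 103\right) = 967 - \left(\frac{28}{15} + 103\right) = 967 - \frac{1573}{15} = \frac{12932}{15}$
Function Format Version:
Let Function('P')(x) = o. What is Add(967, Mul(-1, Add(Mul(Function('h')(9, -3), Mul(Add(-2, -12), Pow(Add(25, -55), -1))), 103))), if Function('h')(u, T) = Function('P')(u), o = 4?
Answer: Rational(12932, 15) ≈ 862.13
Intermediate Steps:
Function('P')(x) = 4
Function('h')(u, T) = 4
Add(967, Mul(-1, Add(Mul(Function('h')(9, -3), Mul(Add(-2, -12), Pow(Add(25, -55), -1))), 103))) = Add(967, Mul(-1, Add(Mul(4, Mul(Add(-2, -12), Pow(Add(25, -55), -1))), 103))) = Add(967, Mul(-1, Add(Mul(4, Mul(-14, Pow(-30, -1))), 103))) = Add(967, Mul(-1, Add(Mul(4, Mul(-14, Rational(-1, 30))), 103))) = Add(967, Mul(-1, Add(Mul(4, Rational(7, 15)), 103))) = Add(967, Mul(-1, Add(Rational(28, 15), 103))) = Add(967, Mul(-1, Rational(1573, 15))) = Add(967, Rational(-1573, 15)) = Rational(12932, 15)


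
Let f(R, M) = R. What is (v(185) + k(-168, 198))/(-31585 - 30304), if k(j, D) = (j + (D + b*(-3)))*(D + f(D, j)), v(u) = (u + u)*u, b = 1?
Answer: -79142/61889 ≈ -1.2788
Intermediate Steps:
v(u) = 2*u² (v(u) = (2*u)*u = 2*u²)
k(j, D) = 2*D*(-3 + D + j) (k(j, D) = (j + (D + 1*(-3)))*(D + D) = (j + (D - 3))*(2*D) = (j + (-3 + D))*(2*D) = (-3 + D + j)*(2*D) = 2*D*(-3 + D + j))
(v(185) + k(-168, 198))/(-31585 - 30304) = (2*185² + 2*198*(-3 + 198 - 168))/(-31585 - 30304) = (2*34225 + 2*198*27)/(-61889) = (68450 + 10692)*(-1/61889) = 79142*(-1/61889) = -79142/61889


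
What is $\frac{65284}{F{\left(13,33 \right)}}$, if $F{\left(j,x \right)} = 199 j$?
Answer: $\frac{65284}{2587} \approx 25.235$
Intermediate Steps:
$\frac{65284}{F{\left(13,33 \right)}} = \frac{65284}{199 \cdot 13} = \frac{65284}{2587}$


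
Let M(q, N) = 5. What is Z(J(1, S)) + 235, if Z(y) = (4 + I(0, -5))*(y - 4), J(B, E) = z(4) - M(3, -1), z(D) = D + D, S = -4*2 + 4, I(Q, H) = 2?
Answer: 229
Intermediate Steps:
S = -4 (S = -8 + 4 = -4)
z(D) = 2*D
J(B, E) = 3 (J(B, E) = 2*4 - 1*5 = 8 - 5 = 3)
Z(y) = -24 + 6*y (Z(y) = (4 + 2)*(y - 4) = 6*(-4 + y) = -24 + 6*y)
Z(J(1, S)) + 235 = (-24 + 6*3) + 235 = (-24 + 18) + 235 = -6 + 235 = 229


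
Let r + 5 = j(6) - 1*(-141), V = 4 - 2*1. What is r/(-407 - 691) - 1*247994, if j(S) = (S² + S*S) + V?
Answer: -45382937/183 ≈ -2.4799e+5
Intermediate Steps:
V = 2 (V = 4 - 2 = 2)
j(S) = 2 + 2*S² (j(S) = (S² + S*S) + 2 = (S² + S²) + 2 = 2*S² + 2 = 2 + 2*S²)
r = 210 (r = -5 + ((2 + 2*6²) - 1*(-141)) = -5 + ((2 + 2*36) + 141) = -5 + ((2 + 72) + 141) = -5 + (74 + 141) = -5 + 215 = 210)
r/(-407 - 691) - 1*247994 = 210/(-407 - 691) - 1*247994 = 210/(-1098) - 247994 = 210*(-1/1098) - 247994 = -35/183 - 247994 = -45382937/183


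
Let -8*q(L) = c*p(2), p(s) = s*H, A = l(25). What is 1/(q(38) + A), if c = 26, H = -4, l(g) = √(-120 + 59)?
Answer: 26/737 - I*√61/737 ≈ 0.035278 - 0.010597*I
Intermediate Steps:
l(g) = I*√61 (l(g) = √(-61) = I*√61)
A = I*√61 ≈ 7.8102*I
p(s) = -4*s (p(s) = s*(-4) = -4*s)
q(L) = 26 (q(L) = -13*(-4*2)/4 = -13*(-8)/4 = -⅛*(-208) = 26)
1/(q(38) + A) = 1/(26 + I*√61)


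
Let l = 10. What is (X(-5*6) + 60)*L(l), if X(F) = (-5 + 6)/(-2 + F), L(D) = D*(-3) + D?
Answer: -9595/8 ≈ -1199.4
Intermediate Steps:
L(D) = -2*D (L(D) = -3*D + D = -2*D)
X(F) = 1/(-2 + F)
(X(-5*6) + 60)*L(l) = (1/(-2 - 5*6) + 60)*(-2*10) = (1/(-2 - 30) + 60)*(-20) = (1/(-32) + 60)*(-20) = (-1/32 + 60)*(-20) = (1919/32)*(-20) = -9595/8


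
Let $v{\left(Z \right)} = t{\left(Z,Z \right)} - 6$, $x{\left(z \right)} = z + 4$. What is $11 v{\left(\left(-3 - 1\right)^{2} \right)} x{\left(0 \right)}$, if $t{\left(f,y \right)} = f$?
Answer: $440$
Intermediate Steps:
$x{\left(z \right)} = 4 + z$
$v{\left(Z \right)} = -6 + Z$ ($v{\left(Z \right)} = Z - 6 = -6 + Z$)
$11 v{\left(\left(-3 - 1\right)^{2} \right)} x{\left(0 \right)} = 11 \left(-6 + \left(-3 - 1\right)^{2}\right) \left(4 + 0\right) = 11 \left(-6 + \left(-4\right)^{2}\right) 4 = 11 \left(-6 + 16\right) 4 = 11 \cdot 10 \cdot 4 = 110 \cdot 4 = 440$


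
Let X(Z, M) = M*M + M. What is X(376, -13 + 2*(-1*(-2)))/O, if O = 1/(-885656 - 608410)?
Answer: -107572752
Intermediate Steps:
X(Z, M) = M + M**2 (X(Z, M) = M**2 + M = M + M**2)
O = -1/1494066 (O = 1/(-1494066) = -1/1494066 ≈ -6.6931e-7)
X(376, -13 + 2*(-1*(-2)))/O = ((-13 + 2*(-1*(-2)))*(1 + (-13 + 2*(-1*(-2)))))/(-1/1494066) = ((-13 + 2*2)*(1 + (-13 + 2*2)))*(-1494066) = ((-13 + 4)*(1 + (-13 + 4)))*(-1494066) = -9*(1 - 9)*(-1494066) = -9*(-8)*(-1494066) = 72*(-1494066) = -107572752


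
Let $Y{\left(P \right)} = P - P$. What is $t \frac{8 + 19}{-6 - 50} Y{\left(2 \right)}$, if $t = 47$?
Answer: $0$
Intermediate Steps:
$Y{\left(P \right)} = 0$
$t \frac{8 + 19}{-6 - 50} Y{\left(2 \right)} = 47 \frac{8 + 19}{-6 - 50} \cdot 0 = 47 \frac{27}{-56} \cdot 0 = 47 \cdot 27 \left(- \frac{1}{56}\right) 0 = 47 \left(- \frac{27}{56}\right) 0 = \left(- \frac{1269}{56}\right) 0 = 0$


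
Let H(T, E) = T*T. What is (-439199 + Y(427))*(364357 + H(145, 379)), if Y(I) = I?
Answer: -169094830904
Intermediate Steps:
H(T, E) = T²
(-439199 + Y(427))*(364357 + H(145, 379)) = (-439199 + 427)*(364357 + 145²) = -438772*(364357 + 21025) = -438772*385382 = -169094830904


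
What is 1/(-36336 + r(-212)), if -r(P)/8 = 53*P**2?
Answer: -1/19092592 ≈ -5.2376e-8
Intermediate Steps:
r(P) = -424*P**2
1/(-36336 + r(-212)) = 1/(-36336 - 424*(-212)**2) = 1/(-36336 - 424*44944) = 1/(-36336 - 19056256) = 1/(-19092592) = -1/19092592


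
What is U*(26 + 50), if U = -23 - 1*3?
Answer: -1976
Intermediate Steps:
U = -26 (U = -23 - 3 = -26)
U*(26 + 50) = -26*(26 + 50) = -26*76 = -1976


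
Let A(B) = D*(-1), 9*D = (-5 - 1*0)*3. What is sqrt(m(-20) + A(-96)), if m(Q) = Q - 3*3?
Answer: I*sqrt(246)/3 ≈ 5.2281*I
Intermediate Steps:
m(Q) = -9 + Q (m(Q) = Q - 9 = -9 + Q)
D = -5/3 (D = ((-5 - 1*0)*3)/9 = ((-5 + 0)*3)/9 = (-5*3)/9 = (1/9)*(-15) = -5/3 ≈ -1.6667)
A(B) = 5/3 (A(B) = -5/3*(-1) = 5/3)
sqrt(m(-20) + A(-96)) = sqrt((-9 - 20) + 5/3) = sqrt(-29 + 5/3) = sqrt(-82/3) = I*sqrt(246)/3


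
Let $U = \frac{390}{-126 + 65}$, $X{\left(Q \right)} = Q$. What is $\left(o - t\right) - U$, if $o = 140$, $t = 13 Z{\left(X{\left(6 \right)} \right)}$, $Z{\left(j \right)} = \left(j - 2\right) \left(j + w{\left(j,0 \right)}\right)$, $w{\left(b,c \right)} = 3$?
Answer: $- \frac{19618}{61} \approx -321.61$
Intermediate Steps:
$Z{\left(j \right)} = \left(-2 + j\right) \left(3 + j\right)$ ($Z{\left(j \right)} = \left(j - 2\right) \left(j + 3\right) = \left(-2 + j\right) \left(3 + j\right)$)
$t = 468$ ($t = 13 \left(-6 + 6 + 6^{2}\right) = 13 \left(-6 + 6 + 36\right) = 13 \cdot 36 = 468$)
$U = - \frac{390}{61}$ ($U = \frac{390}{-61} = 390 \left(- \frac{1}{61}\right) = - \frac{390}{61} \approx -6.3934$)
$\left(o - t\right) - U = \left(140 - 468\right) - - \frac{390}{61} = \left(140 - 468\right) + \frac{390}{61} = -328 + \frac{390}{61} = - \frac{19618}{61}$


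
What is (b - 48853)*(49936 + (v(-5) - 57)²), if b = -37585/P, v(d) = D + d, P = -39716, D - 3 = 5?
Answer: -25635970457719/9929 ≈ -2.5819e+9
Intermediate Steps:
D = 8 (D = 3 + 5 = 8)
v(d) = 8 + d
b = 37585/39716 (b = -37585/(-39716) = -37585*(-1/39716) = 37585/39716 ≈ 0.94634)
(b - 48853)*(49936 + (v(-5) - 57)²) = (37585/39716 - 48853)*(49936 + ((8 - 5) - 57)²) = -1940208163*(49936 + (3 - 57)²)/39716 = -1940208163*(49936 + (-54)²)/39716 = -1940208163*(49936 + 2916)/39716 = -1940208163/39716*52852 = -25635970457719/9929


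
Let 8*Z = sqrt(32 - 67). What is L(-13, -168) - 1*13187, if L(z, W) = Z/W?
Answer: -13187 - I*sqrt(35)/1344 ≈ -13187.0 - 0.0044018*I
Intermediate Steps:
Z = I*sqrt(35)/8 (Z = sqrt(32 - 67)/8 = sqrt(-35)/8 = (I*sqrt(35))/8 = I*sqrt(35)/8 ≈ 0.73951*I)
L(z, W) = I*sqrt(35)/(8*W) (L(z, W) = (I*sqrt(35)/8)/W = I*sqrt(35)/(8*W))
L(-13, -168) - 1*13187 = (1/8)*I*sqrt(35)/(-168) - 1*13187 = (1/8)*I*sqrt(35)*(-1/168) - 13187 = -I*sqrt(35)/1344 - 13187 = -13187 - I*sqrt(35)/1344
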